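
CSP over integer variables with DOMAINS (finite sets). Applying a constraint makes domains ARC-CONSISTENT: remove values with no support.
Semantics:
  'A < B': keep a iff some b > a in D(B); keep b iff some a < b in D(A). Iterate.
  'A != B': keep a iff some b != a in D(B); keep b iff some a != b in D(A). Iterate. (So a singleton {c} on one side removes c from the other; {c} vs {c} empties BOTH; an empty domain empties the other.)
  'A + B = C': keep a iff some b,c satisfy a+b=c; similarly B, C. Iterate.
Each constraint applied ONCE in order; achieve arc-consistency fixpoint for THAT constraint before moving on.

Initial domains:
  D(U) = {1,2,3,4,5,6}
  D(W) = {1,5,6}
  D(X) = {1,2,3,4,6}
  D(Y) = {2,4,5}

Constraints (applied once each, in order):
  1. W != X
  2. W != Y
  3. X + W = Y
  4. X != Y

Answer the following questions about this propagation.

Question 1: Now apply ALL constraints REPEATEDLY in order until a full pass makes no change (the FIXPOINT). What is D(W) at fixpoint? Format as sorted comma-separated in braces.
Answer: {1}

Derivation:
pass 0 (initial): D(W)={1,5,6}
pass 1: W {1,5,6}->{1}; X {1,2,3,4,6}->{1,3,4}
pass 2: X {1,3,4}->{3,4}; Y {2,4,5}->{4,5}
pass 3: no change
Fixpoint after 3 passes: D(W) = {1}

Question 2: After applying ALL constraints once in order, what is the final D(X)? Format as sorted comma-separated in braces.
Answer: {1,3,4}

Derivation:
Constraint 1 (W != X) on D(W)={1,5,6} D(X)={1,2,3,4,6}: no change
Constraint 2 (W != Y) on D(W)={1,5,6} D(Y)={2,4,5}: no change
Constraint 3 (X + W = Y) on D(X)={1,2,3,4,6} D(W)={1,5,6} D(Y)={2,4,5}: X {1,2,3,4,6}->{1,3,4}; W {1,5,6}->{1}
Constraint 4 (X != Y) on D(X)={1,3,4} D(Y)={2,4,5}: no change
So after all 4 constraints: D(X) = {1,3,4}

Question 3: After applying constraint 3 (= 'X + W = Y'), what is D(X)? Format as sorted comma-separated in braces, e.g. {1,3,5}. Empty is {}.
Constraint 1 (W != X) on D(W)={1,5,6} D(X)={1,2,3,4,6}: no change
Constraint 2 (W != Y) on D(W)={1,5,6} D(Y)={2,4,5}: no change
Constraint 3 (X + W = Y) on D(X)={1,2,3,4,6} D(W)={1,5,6} D(Y)={2,4,5}: X {1,2,3,4,6}->{1,3,4}; W {1,5,6}->{1}
So after constraint 3: D(X) = {1,3,4}

Answer: {1,3,4}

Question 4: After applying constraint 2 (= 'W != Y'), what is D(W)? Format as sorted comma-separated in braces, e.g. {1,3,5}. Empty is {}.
Constraint 1 (W != X) on D(W)={1,5,6} D(X)={1,2,3,4,6}: no change
Constraint 2 (W != Y) on D(W)={1,5,6} D(Y)={2,4,5}: no change
So after constraint 2: D(W) = {1,5,6}

Answer: {1,5,6}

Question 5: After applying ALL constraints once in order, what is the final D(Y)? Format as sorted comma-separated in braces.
Constraint 1 (W != X) on D(W)={1,5,6} D(X)={1,2,3,4,6}: no change
Constraint 2 (W != Y) on D(W)={1,5,6} D(Y)={2,4,5}: no change
Constraint 3 (X + W = Y) on D(X)={1,2,3,4,6} D(W)={1,5,6} D(Y)={2,4,5}: X {1,2,3,4,6}->{1,3,4}; W {1,5,6}->{1}
Constraint 4 (X != Y) on D(X)={1,3,4} D(Y)={2,4,5}: no change
So after all 4 constraints: D(Y) = {2,4,5}

Answer: {2,4,5}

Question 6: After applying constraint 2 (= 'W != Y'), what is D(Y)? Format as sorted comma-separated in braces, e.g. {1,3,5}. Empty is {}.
Answer: {2,4,5}

Derivation:
Constraint 1 (W != X) on D(W)={1,5,6} D(X)={1,2,3,4,6}: no change
Constraint 2 (W != Y) on D(W)={1,5,6} D(Y)={2,4,5}: no change
So after constraint 2: D(Y) = {2,4,5}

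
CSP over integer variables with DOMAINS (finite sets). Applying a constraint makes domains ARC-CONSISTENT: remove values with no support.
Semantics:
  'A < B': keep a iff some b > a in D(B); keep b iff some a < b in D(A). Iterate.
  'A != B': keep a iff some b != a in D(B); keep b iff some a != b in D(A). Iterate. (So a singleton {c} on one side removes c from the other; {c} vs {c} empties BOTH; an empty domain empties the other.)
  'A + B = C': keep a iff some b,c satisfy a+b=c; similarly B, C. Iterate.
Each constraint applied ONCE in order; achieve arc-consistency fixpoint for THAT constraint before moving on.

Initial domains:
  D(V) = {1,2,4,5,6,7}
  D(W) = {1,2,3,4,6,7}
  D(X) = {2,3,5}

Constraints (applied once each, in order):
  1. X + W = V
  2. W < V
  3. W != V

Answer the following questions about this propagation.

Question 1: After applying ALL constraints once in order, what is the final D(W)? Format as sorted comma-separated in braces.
Constraint 1 (X + W = V) on D(X)={2,3,5} D(W)={1,2,3,4,6,7} D(V)={1,2,4,5,6,7}: W {1,2,3,4,6,7}->{1,2,3,4}; V {1,2,4,5,6,7}->{4,5,6,7}
Constraint 2 (W < V) on D(W)={1,2,3,4} D(V)={4,5,6,7}: no change
Constraint 3 (W != V) on D(W)={1,2,3,4} D(V)={4,5,6,7}: no change
So after all 3 constraints: D(W) = {1,2,3,4}

Answer: {1,2,3,4}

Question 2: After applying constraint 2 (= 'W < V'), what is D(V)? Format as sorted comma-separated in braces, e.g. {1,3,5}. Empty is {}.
Constraint 1 (X + W = V) on D(X)={2,3,5} D(W)={1,2,3,4,6,7} D(V)={1,2,4,5,6,7}: W {1,2,3,4,6,7}->{1,2,3,4}; V {1,2,4,5,6,7}->{4,5,6,7}
Constraint 2 (W < V) on D(W)={1,2,3,4} D(V)={4,5,6,7}: no change
So after constraint 2: D(V) = {4,5,6,7}

Answer: {4,5,6,7}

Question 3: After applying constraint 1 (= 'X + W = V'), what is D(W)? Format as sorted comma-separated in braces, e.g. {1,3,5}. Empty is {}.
Answer: {1,2,3,4}

Derivation:
Constraint 1 (X + W = V) on D(X)={2,3,5} D(W)={1,2,3,4,6,7} D(V)={1,2,4,5,6,7}: W {1,2,3,4,6,7}->{1,2,3,4}; V {1,2,4,5,6,7}->{4,5,6,7}
So after constraint 1: D(W) = {1,2,3,4}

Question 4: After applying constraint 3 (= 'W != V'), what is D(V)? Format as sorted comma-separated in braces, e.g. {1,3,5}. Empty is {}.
Constraint 1 (X + W = V) on D(X)={2,3,5} D(W)={1,2,3,4,6,7} D(V)={1,2,4,5,6,7}: W {1,2,3,4,6,7}->{1,2,3,4}; V {1,2,4,5,6,7}->{4,5,6,7}
Constraint 2 (W < V) on D(W)={1,2,3,4} D(V)={4,5,6,7}: no change
Constraint 3 (W != V) on D(W)={1,2,3,4} D(V)={4,5,6,7}: no change
So after constraint 3: D(V) = {4,5,6,7}

Answer: {4,5,6,7}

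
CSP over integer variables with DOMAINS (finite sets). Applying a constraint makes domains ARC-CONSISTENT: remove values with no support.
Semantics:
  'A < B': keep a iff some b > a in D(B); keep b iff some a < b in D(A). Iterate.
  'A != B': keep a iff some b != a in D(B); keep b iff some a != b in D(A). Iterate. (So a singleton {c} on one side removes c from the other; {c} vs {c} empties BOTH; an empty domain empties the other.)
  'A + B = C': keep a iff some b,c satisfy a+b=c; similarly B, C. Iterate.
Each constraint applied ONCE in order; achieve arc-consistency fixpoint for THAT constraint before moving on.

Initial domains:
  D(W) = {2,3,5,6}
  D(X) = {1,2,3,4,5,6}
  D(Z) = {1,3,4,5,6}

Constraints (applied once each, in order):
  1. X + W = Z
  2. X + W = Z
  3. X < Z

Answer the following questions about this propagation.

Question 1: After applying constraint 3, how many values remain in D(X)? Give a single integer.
Answer: 4

Derivation:
Constraint 1 (X + W = Z) on D(X)={1,2,3,4,5,6} D(W)={2,3,5,6} D(Z)={1,3,4,5,6}: X {1,2,3,4,5,6}->{1,2,3,4}; W {2,3,5,6}->{2,3,5}; Z {1,3,4,5,6}->{3,4,5,6}
Constraint 2 (X + W = Z) on D(X)={1,2,3,4} D(W)={2,3,5} D(Z)={3,4,5,6}: no change
Constraint 3 (X < Z) on D(X)={1,2,3,4} D(Z)={3,4,5,6}: no change
So after constraint 3: D(X)={1,2,3,4}, size = 4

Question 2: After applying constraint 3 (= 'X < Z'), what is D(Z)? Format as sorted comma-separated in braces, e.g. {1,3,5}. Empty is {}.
Constraint 1 (X + W = Z) on D(X)={1,2,3,4,5,6} D(W)={2,3,5,6} D(Z)={1,3,4,5,6}: X {1,2,3,4,5,6}->{1,2,3,4}; W {2,3,5,6}->{2,3,5}; Z {1,3,4,5,6}->{3,4,5,6}
Constraint 2 (X + W = Z) on D(X)={1,2,3,4} D(W)={2,3,5} D(Z)={3,4,5,6}: no change
Constraint 3 (X < Z) on D(X)={1,2,3,4} D(Z)={3,4,5,6}: no change
So after constraint 3: D(Z) = {3,4,5,6}

Answer: {3,4,5,6}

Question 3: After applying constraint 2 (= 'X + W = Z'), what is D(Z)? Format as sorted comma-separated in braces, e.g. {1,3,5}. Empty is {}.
Constraint 1 (X + W = Z) on D(X)={1,2,3,4,5,6} D(W)={2,3,5,6} D(Z)={1,3,4,5,6}: X {1,2,3,4,5,6}->{1,2,3,4}; W {2,3,5,6}->{2,3,5}; Z {1,3,4,5,6}->{3,4,5,6}
Constraint 2 (X + W = Z) on D(X)={1,2,3,4} D(W)={2,3,5} D(Z)={3,4,5,6}: no change
So after constraint 2: D(Z) = {3,4,5,6}

Answer: {3,4,5,6}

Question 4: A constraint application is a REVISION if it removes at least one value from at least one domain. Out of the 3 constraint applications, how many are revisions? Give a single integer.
Answer: 1

Derivation:
Constraint 1 (X + W = Z) on D(X)={1,2,3,4,5,6} D(W)={2,3,5,6} D(Z)={1,3,4,5,6}: X {1,2,3,4,5,6}->{1,2,3,4}; W {2,3,5,6}->{2,3,5}; Z {1,3,4,5,6}->{3,4,5,6} => REVISION
Constraint 2 (X + W = Z) on D(X)={1,2,3,4} D(W)={2,3,5} D(Z)={3,4,5,6}: no change => not a revision
Constraint 3 (X < Z) on D(X)={1,2,3,4} D(Z)={3,4,5,6}: no change => not a revision
Total revisions = 1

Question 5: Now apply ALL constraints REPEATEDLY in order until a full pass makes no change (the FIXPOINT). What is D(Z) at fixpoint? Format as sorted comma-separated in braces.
pass 0 (initial): D(Z)={1,3,4,5,6}
pass 1: W {2,3,5,6}->{2,3,5}; X {1,2,3,4,5,6}->{1,2,3,4}; Z {1,3,4,5,6}->{3,4,5,6}
pass 2: no change
Fixpoint after 2 passes: D(Z) = {3,4,5,6}

Answer: {3,4,5,6}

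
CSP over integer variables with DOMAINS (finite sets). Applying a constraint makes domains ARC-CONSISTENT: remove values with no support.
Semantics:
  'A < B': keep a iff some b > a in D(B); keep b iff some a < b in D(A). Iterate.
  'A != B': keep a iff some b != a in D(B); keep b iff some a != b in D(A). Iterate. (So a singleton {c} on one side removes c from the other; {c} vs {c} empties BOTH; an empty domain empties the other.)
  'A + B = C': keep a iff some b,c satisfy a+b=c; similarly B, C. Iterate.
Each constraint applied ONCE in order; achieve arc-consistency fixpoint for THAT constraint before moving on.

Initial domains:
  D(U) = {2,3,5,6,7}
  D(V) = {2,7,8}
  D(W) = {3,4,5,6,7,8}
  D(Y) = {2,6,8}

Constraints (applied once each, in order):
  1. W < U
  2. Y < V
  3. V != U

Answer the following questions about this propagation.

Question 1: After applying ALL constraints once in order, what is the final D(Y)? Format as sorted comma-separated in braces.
Constraint 1 (W < U) on D(W)={3,4,5,6,7,8} D(U)={2,3,5,6,7}: W {3,4,5,6,7,8}->{3,4,5,6}; U {2,3,5,6,7}->{5,6,7}
Constraint 2 (Y < V) on D(Y)={2,6,8} D(V)={2,7,8}: Y {2,6,8}->{2,6}; V {2,7,8}->{7,8}
Constraint 3 (V != U) on D(V)={7,8} D(U)={5,6,7}: no change
So after all 3 constraints: D(Y) = {2,6}

Answer: {2,6}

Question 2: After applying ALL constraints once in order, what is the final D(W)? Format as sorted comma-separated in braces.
Answer: {3,4,5,6}

Derivation:
Constraint 1 (W < U) on D(W)={3,4,5,6,7,8} D(U)={2,3,5,6,7}: W {3,4,5,6,7,8}->{3,4,5,6}; U {2,3,5,6,7}->{5,6,7}
Constraint 2 (Y < V) on D(Y)={2,6,8} D(V)={2,7,8}: Y {2,6,8}->{2,6}; V {2,7,8}->{7,8}
Constraint 3 (V != U) on D(V)={7,8} D(U)={5,6,7}: no change
So after all 3 constraints: D(W) = {3,4,5,6}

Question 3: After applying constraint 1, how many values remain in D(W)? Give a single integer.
Answer: 4

Derivation:
Constraint 1 (W < U) on D(W)={3,4,5,6,7,8} D(U)={2,3,5,6,7}: W {3,4,5,6,7,8}->{3,4,5,6}; U {2,3,5,6,7}->{5,6,7}
So after constraint 1: D(W)={3,4,5,6}, size = 4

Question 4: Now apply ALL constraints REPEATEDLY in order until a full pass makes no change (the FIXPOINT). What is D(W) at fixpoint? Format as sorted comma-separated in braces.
Answer: {3,4,5,6}

Derivation:
pass 0 (initial): D(W)={3,4,5,6,7,8}
pass 1: U {2,3,5,6,7}->{5,6,7}; V {2,7,8}->{7,8}; W {3,4,5,6,7,8}->{3,4,5,6}; Y {2,6,8}->{2,6}
pass 2: no change
Fixpoint after 2 passes: D(W) = {3,4,5,6}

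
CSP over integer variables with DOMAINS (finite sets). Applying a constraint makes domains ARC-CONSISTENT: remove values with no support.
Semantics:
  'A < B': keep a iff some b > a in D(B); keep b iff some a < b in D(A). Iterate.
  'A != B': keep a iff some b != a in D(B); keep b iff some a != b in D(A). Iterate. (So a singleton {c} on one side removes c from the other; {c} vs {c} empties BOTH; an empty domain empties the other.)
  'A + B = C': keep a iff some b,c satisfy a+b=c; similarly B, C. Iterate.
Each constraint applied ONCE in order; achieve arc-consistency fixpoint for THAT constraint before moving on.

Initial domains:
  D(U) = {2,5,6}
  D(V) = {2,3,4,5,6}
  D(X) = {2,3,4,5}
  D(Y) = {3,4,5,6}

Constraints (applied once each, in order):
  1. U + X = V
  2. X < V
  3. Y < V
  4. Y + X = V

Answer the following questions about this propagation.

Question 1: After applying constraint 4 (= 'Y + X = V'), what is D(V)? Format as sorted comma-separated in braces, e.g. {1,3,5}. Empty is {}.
Answer: {5,6}

Derivation:
Constraint 1 (U + X = V) on D(U)={2,5,6} D(X)={2,3,4,5} D(V)={2,3,4,5,6}: U {2,5,6}->{2}; X {2,3,4,5}->{2,3,4}; V {2,3,4,5,6}->{4,5,6}
Constraint 2 (X < V) on D(X)={2,3,4} D(V)={4,5,6}: no change
Constraint 3 (Y < V) on D(Y)={3,4,5,6} D(V)={4,5,6}: Y {3,4,5,6}->{3,4,5}
Constraint 4 (Y + X = V) on D(Y)={3,4,5} D(X)={2,3,4} D(V)={4,5,6}: Y {3,4,5}->{3,4}; X {2,3,4}->{2,3}; V {4,5,6}->{5,6}
So after constraint 4: D(V) = {5,6}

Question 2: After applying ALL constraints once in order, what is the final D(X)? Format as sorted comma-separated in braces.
Constraint 1 (U + X = V) on D(U)={2,5,6} D(X)={2,3,4,5} D(V)={2,3,4,5,6}: U {2,5,6}->{2}; X {2,3,4,5}->{2,3,4}; V {2,3,4,5,6}->{4,5,6}
Constraint 2 (X < V) on D(X)={2,3,4} D(V)={4,5,6}: no change
Constraint 3 (Y < V) on D(Y)={3,4,5,6} D(V)={4,5,6}: Y {3,4,5,6}->{3,4,5}
Constraint 4 (Y + X = V) on D(Y)={3,4,5} D(X)={2,3,4} D(V)={4,5,6}: Y {3,4,5}->{3,4}; X {2,3,4}->{2,3}; V {4,5,6}->{5,6}
So after all 4 constraints: D(X) = {2,3}

Answer: {2,3}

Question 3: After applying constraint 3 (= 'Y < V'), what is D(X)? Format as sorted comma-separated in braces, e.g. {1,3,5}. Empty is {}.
Answer: {2,3,4}

Derivation:
Constraint 1 (U + X = V) on D(U)={2,5,6} D(X)={2,3,4,5} D(V)={2,3,4,5,6}: U {2,5,6}->{2}; X {2,3,4,5}->{2,3,4}; V {2,3,4,5,6}->{4,5,6}
Constraint 2 (X < V) on D(X)={2,3,4} D(V)={4,5,6}: no change
Constraint 3 (Y < V) on D(Y)={3,4,5,6} D(V)={4,5,6}: Y {3,4,5,6}->{3,4,5}
So after constraint 3: D(X) = {2,3,4}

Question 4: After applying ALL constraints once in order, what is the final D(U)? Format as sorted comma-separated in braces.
Constraint 1 (U + X = V) on D(U)={2,5,6} D(X)={2,3,4,5} D(V)={2,3,4,5,6}: U {2,5,6}->{2}; X {2,3,4,5}->{2,3,4}; V {2,3,4,5,6}->{4,5,6}
Constraint 2 (X < V) on D(X)={2,3,4} D(V)={4,5,6}: no change
Constraint 3 (Y < V) on D(Y)={3,4,5,6} D(V)={4,5,6}: Y {3,4,5,6}->{3,4,5}
Constraint 4 (Y + X = V) on D(Y)={3,4,5} D(X)={2,3,4} D(V)={4,5,6}: Y {3,4,5}->{3,4}; X {2,3,4}->{2,3}; V {4,5,6}->{5,6}
So after all 4 constraints: D(U) = {2}

Answer: {2}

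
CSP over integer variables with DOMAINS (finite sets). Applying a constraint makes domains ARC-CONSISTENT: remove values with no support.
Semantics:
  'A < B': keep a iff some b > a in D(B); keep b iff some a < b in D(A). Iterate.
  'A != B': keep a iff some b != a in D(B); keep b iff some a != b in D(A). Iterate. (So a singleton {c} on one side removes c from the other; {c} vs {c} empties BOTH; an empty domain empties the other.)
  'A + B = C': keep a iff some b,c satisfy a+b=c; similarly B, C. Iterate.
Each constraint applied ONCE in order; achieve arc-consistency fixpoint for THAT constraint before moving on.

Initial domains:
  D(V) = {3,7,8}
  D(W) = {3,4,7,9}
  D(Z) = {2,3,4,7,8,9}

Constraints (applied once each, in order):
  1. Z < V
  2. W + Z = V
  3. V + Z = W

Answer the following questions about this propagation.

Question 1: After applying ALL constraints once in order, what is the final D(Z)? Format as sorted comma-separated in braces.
Answer: {}

Derivation:
Constraint 1 (Z < V) on D(Z)={2,3,4,7,8,9} D(V)={3,7,8}: Z {2,3,4,7,8,9}->{2,3,4,7}
Constraint 2 (W + Z = V) on D(W)={3,4,7,9} D(Z)={2,3,4,7} D(V)={3,7,8}: W {3,4,7,9}->{3,4}; Z {2,3,4,7}->{3,4}; V {3,7,8}->{7,8}
Constraint 3 (V + Z = W) on D(V)={7,8} D(Z)={3,4} D(W)={3,4}: V {7,8}->{}; Z {3,4}->{}; W {3,4}->{}
So after all 3 constraints: D(Z) = {}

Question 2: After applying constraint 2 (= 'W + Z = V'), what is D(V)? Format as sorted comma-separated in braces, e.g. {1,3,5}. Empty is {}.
Answer: {7,8}

Derivation:
Constraint 1 (Z < V) on D(Z)={2,3,4,7,8,9} D(V)={3,7,8}: Z {2,3,4,7,8,9}->{2,3,4,7}
Constraint 2 (W + Z = V) on D(W)={3,4,7,9} D(Z)={2,3,4,7} D(V)={3,7,8}: W {3,4,7,9}->{3,4}; Z {2,3,4,7}->{3,4}; V {3,7,8}->{7,8}
So after constraint 2: D(V) = {7,8}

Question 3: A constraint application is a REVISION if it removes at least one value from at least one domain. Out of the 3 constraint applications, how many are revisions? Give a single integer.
Constraint 1 (Z < V) on D(Z)={2,3,4,7,8,9} D(V)={3,7,8}: Z {2,3,4,7,8,9}->{2,3,4,7} => REVISION
Constraint 2 (W + Z = V) on D(W)={3,4,7,9} D(Z)={2,3,4,7} D(V)={3,7,8}: W {3,4,7,9}->{3,4}; Z {2,3,4,7}->{3,4}; V {3,7,8}->{7,8} => REVISION
Constraint 3 (V + Z = W) on D(V)={7,8} D(Z)={3,4} D(W)={3,4}: V {7,8}->{}; Z {3,4}->{}; W {3,4}->{} => REVISION
Total revisions = 3

Answer: 3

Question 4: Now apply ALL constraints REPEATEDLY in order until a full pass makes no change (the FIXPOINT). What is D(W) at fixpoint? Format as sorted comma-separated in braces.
pass 0 (initial): D(W)={3,4,7,9}
pass 1: V {3,7,8}->{}; W {3,4,7,9}->{}; Z {2,3,4,7,8,9}->{}
pass 2: no change
Fixpoint after 2 passes: D(W) = {}

Answer: {}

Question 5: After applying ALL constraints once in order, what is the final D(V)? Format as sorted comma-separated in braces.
Answer: {}

Derivation:
Constraint 1 (Z < V) on D(Z)={2,3,4,7,8,9} D(V)={3,7,8}: Z {2,3,4,7,8,9}->{2,3,4,7}
Constraint 2 (W + Z = V) on D(W)={3,4,7,9} D(Z)={2,3,4,7} D(V)={3,7,8}: W {3,4,7,9}->{3,4}; Z {2,3,4,7}->{3,4}; V {3,7,8}->{7,8}
Constraint 3 (V + Z = W) on D(V)={7,8} D(Z)={3,4} D(W)={3,4}: V {7,8}->{}; Z {3,4}->{}; W {3,4}->{}
So after all 3 constraints: D(V) = {}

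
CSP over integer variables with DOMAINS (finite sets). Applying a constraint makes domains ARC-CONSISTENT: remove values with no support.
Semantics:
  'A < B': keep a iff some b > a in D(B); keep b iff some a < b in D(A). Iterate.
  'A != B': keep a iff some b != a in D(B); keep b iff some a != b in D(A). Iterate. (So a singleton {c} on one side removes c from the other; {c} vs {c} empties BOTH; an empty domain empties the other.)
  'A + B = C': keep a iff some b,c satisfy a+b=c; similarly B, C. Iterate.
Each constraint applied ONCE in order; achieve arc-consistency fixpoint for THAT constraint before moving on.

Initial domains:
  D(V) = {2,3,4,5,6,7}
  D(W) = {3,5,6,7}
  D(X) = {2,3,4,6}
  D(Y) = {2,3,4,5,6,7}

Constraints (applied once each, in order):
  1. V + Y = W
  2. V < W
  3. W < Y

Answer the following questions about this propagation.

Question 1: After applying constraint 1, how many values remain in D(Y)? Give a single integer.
Answer: 4

Derivation:
Constraint 1 (V + Y = W) on D(V)={2,3,4,5,6,7} D(Y)={2,3,4,5,6,7} D(W)={3,5,6,7}: V {2,3,4,5,6,7}->{2,3,4,5}; Y {2,3,4,5,6,7}->{2,3,4,5}; W {3,5,6,7}->{5,6,7}
So after constraint 1: D(Y)={2,3,4,5}, size = 4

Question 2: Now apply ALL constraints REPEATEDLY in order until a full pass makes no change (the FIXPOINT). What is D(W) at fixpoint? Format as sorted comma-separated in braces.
pass 0 (initial): D(W)={3,5,6,7}
pass 1: V {2,3,4,5,6,7}->{2,3,4,5}; W {3,5,6,7}->{}; Y {2,3,4,5,6,7}->{}
pass 2: V {2,3,4,5}->{}
pass 3: no change
Fixpoint after 3 passes: D(W) = {}

Answer: {}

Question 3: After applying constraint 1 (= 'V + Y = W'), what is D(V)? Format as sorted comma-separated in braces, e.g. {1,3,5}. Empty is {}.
Answer: {2,3,4,5}

Derivation:
Constraint 1 (V + Y = W) on D(V)={2,3,4,5,6,7} D(Y)={2,3,4,5,6,7} D(W)={3,5,6,7}: V {2,3,4,5,6,7}->{2,3,4,5}; Y {2,3,4,5,6,7}->{2,3,4,5}; W {3,5,6,7}->{5,6,7}
So after constraint 1: D(V) = {2,3,4,5}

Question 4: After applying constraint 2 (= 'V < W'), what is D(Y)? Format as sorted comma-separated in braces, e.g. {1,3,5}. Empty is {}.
Constraint 1 (V + Y = W) on D(V)={2,3,4,5,6,7} D(Y)={2,3,4,5,6,7} D(W)={3,5,6,7}: V {2,3,4,5,6,7}->{2,3,4,5}; Y {2,3,4,5,6,7}->{2,3,4,5}; W {3,5,6,7}->{5,6,7}
Constraint 2 (V < W) on D(V)={2,3,4,5} D(W)={5,6,7}: no change
So after constraint 2: D(Y) = {2,3,4,5}

Answer: {2,3,4,5}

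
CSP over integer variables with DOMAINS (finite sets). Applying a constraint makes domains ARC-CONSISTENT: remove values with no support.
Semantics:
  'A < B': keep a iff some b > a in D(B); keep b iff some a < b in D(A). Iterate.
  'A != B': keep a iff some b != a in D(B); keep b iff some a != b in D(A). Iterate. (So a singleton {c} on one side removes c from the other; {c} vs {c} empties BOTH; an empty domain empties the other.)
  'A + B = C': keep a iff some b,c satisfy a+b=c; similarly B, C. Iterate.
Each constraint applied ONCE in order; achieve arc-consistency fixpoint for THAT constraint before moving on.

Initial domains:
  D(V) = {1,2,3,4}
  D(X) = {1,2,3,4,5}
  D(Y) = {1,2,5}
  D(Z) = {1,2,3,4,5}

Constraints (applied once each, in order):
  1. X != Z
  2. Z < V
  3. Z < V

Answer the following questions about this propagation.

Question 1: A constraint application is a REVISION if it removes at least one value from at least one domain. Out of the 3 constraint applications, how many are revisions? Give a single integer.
Answer: 1

Derivation:
Constraint 1 (X != Z) on D(X)={1,2,3,4,5} D(Z)={1,2,3,4,5}: no change => not a revision
Constraint 2 (Z < V) on D(Z)={1,2,3,4,5} D(V)={1,2,3,4}: Z {1,2,3,4,5}->{1,2,3}; V {1,2,3,4}->{2,3,4} => REVISION
Constraint 3 (Z < V) on D(Z)={1,2,3} D(V)={2,3,4}: no change => not a revision
Total revisions = 1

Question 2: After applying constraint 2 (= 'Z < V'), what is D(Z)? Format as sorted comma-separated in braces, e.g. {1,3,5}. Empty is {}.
Constraint 1 (X != Z) on D(X)={1,2,3,4,5} D(Z)={1,2,3,4,5}: no change
Constraint 2 (Z < V) on D(Z)={1,2,3,4,5} D(V)={1,2,3,4}: Z {1,2,3,4,5}->{1,2,3}; V {1,2,3,4}->{2,3,4}
So after constraint 2: D(Z) = {1,2,3}

Answer: {1,2,3}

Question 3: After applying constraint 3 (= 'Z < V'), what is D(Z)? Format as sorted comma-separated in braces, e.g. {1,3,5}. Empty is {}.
Answer: {1,2,3}

Derivation:
Constraint 1 (X != Z) on D(X)={1,2,3,4,5} D(Z)={1,2,3,4,5}: no change
Constraint 2 (Z < V) on D(Z)={1,2,3,4,5} D(V)={1,2,3,4}: Z {1,2,3,4,5}->{1,2,3}; V {1,2,3,4}->{2,3,4}
Constraint 3 (Z < V) on D(Z)={1,2,3} D(V)={2,3,4}: no change
So after constraint 3: D(Z) = {1,2,3}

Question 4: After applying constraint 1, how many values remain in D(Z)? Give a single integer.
Answer: 5

Derivation:
Constraint 1 (X != Z) on D(X)={1,2,3,4,5} D(Z)={1,2,3,4,5}: no change
So after constraint 1: D(Z)={1,2,3,4,5}, size = 5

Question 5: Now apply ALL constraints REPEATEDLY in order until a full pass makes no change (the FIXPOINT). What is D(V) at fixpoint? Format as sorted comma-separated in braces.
Answer: {2,3,4}

Derivation:
pass 0 (initial): D(V)={1,2,3,4}
pass 1: V {1,2,3,4}->{2,3,4}; Z {1,2,3,4,5}->{1,2,3}
pass 2: no change
Fixpoint after 2 passes: D(V) = {2,3,4}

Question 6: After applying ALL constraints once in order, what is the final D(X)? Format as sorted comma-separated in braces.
Constraint 1 (X != Z) on D(X)={1,2,3,4,5} D(Z)={1,2,3,4,5}: no change
Constraint 2 (Z < V) on D(Z)={1,2,3,4,5} D(V)={1,2,3,4}: Z {1,2,3,4,5}->{1,2,3}; V {1,2,3,4}->{2,3,4}
Constraint 3 (Z < V) on D(Z)={1,2,3} D(V)={2,3,4}: no change
So after all 3 constraints: D(X) = {1,2,3,4,5}

Answer: {1,2,3,4,5}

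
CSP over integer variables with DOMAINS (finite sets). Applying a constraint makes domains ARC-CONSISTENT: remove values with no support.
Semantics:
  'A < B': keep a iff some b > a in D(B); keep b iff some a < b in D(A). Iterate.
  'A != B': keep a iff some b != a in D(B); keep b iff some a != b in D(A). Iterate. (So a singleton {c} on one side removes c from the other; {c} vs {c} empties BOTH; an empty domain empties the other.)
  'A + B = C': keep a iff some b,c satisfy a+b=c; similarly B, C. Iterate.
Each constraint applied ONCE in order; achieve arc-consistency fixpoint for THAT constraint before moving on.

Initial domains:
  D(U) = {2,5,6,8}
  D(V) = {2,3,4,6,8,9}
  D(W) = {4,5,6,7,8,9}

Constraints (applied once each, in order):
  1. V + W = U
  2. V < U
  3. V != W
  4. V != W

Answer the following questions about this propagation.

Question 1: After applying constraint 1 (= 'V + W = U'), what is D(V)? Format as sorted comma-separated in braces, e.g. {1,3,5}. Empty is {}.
Constraint 1 (V + W = U) on D(V)={2,3,4,6,8,9} D(W)={4,5,6,7,8,9} D(U)={2,5,6,8}: V {2,3,4,6,8,9}->{2,3,4}; W {4,5,6,7,8,9}->{4,5,6}; U {2,5,6,8}->{6,8}
So after constraint 1: D(V) = {2,3,4}

Answer: {2,3,4}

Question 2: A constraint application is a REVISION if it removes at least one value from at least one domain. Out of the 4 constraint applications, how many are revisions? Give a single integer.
Constraint 1 (V + W = U) on D(V)={2,3,4,6,8,9} D(W)={4,5,6,7,8,9} D(U)={2,5,6,8}: V {2,3,4,6,8,9}->{2,3,4}; W {4,5,6,7,8,9}->{4,5,6}; U {2,5,6,8}->{6,8} => REVISION
Constraint 2 (V < U) on D(V)={2,3,4} D(U)={6,8}: no change => not a revision
Constraint 3 (V != W) on D(V)={2,3,4} D(W)={4,5,6}: no change => not a revision
Constraint 4 (V != W) on D(V)={2,3,4} D(W)={4,5,6}: no change => not a revision
Total revisions = 1

Answer: 1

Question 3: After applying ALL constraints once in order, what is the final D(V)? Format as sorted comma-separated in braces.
Answer: {2,3,4}

Derivation:
Constraint 1 (V + W = U) on D(V)={2,3,4,6,8,9} D(W)={4,5,6,7,8,9} D(U)={2,5,6,8}: V {2,3,4,6,8,9}->{2,3,4}; W {4,5,6,7,8,9}->{4,5,6}; U {2,5,6,8}->{6,8}
Constraint 2 (V < U) on D(V)={2,3,4} D(U)={6,8}: no change
Constraint 3 (V != W) on D(V)={2,3,4} D(W)={4,5,6}: no change
Constraint 4 (V != W) on D(V)={2,3,4} D(W)={4,5,6}: no change
So after all 4 constraints: D(V) = {2,3,4}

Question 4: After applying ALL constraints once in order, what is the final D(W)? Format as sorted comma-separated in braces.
Constraint 1 (V + W = U) on D(V)={2,3,4,6,8,9} D(W)={4,5,6,7,8,9} D(U)={2,5,6,8}: V {2,3,4,6,8,9}->{2,3,4}; W {4,5,6,7,8,9}->{4,5,6}; U {2,5,6,8}->{6,8}
Constraint 2 (V < U) on D(V)={2,3,4} D(U)={6,8}: no change
Constraint 3 (V != W) on D(V)={2,3,4} D(W)={4,5,6}: no change
Constraint 4 (V != W) on D(V)={2,3,4} D(W)={4,5,6}: no change
So after all 4 constraints: D(W) = {4,5,6}

Answer: {4,5,6}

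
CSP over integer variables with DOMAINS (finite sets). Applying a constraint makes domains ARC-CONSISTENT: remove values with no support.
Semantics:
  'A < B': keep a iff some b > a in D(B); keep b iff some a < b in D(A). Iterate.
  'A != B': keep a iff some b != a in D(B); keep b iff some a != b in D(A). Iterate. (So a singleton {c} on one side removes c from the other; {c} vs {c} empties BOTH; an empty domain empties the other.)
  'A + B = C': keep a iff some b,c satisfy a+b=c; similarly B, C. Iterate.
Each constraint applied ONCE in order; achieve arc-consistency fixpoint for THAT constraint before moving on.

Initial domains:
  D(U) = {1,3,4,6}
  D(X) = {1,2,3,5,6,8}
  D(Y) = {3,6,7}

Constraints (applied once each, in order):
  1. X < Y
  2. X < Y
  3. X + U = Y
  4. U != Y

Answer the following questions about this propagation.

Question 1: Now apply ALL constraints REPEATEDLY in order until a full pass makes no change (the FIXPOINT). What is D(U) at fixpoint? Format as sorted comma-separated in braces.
Answer: {1,3,4,6}

Derivation:
pass 0 (initial): D(U)={1,3,4,6}
pass 1: X {1,2,3,5,6,8}->{1,2,3,5,6}
pass 2: no change
Fixpoint after 2 passes: D(U) = {1,3,4,6}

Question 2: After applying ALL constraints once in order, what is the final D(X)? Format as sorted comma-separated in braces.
Answer: {1,2,3,5,6}

Derivation:
Constraint 1 (X < Y) on D(X)={1,2,3,5,6,8} D(Y)={3,6,7}: X {1,2,3,5,6,8}->{1,2,3,5,6}
Constraint 2 (X < Y) on D(X)={1,2,3,5,6} D(Y)={3,6,7}: no change
Constraint 3 (X + U = Y) on D(X)={1,2,3,5,6} D(U)={1,3,4,6} D(Y)={3,6,7}: no change
Constraint 4 (U != Y) on D(U)={1,3,4,6} D(Y)={3,6,7}: no change
So after all 4 constraints: D(X) = {1,2,3,5,6}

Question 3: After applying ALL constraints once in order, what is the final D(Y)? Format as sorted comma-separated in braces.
Answer: {3,6,7}

Derivation:
Constraint 1 (X < Y) on D(X)={1,2,3,5,6,8} D(Y)={3,6,7}: X {1,2,3,5,6,8}->{1,2,3,5,6}
Constraint 2 (X < Y) on D(X)={1,2,3,5,6} D(Y)={3,6,7}: no change
Constraint 3 (X + U = Y) on D(X)={1,2,3,5,6} D(U)={1,3,4,6} D(Y)={3,6,7}: no change
Constraint 4 (U != Y) on D(U)={1,3,4,6} D(Y)={3,6,7}: no change
So after all 4 constraints: D(Y) = {3,6,7}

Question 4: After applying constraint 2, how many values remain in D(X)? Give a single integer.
Answer: 5

Derivation:
Constraint 1 (X < Y) on D(X)={1,2,3,5,6,8} D(Y)={3,6,7}: X {1,2,3,5,6,8}->{1,2,3,5,6}
Constraint 2 (X < Y) on D(X)={1,2,3,5,6} D(Y)={3,6,7}: no change
So after constraint 2: D(X)={1,2,3,5,6}, size = 5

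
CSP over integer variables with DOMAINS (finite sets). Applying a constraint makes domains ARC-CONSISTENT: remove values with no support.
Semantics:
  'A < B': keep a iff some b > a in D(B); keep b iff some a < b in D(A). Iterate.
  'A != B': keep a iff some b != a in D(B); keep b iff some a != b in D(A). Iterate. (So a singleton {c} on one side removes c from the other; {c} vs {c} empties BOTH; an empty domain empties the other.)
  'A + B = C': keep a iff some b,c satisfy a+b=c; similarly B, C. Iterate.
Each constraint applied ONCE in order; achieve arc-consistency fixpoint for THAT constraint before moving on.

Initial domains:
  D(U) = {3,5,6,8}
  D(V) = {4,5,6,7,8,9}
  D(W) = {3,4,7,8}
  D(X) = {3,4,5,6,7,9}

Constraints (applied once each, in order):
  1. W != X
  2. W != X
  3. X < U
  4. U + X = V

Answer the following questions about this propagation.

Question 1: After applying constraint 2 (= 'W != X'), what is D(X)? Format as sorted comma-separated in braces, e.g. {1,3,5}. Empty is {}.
Answer: {3,4,5,6,7,9}

Derivation:
Constraint 1 (W != X) on D(W)={3,4,7,8} D(X)={3,4,5,6,7,9}: no change
Constraint 2 (W != X) on D(W)={3,4,7,8} D(X)={3,4,5,6,7,9}: no change
So after constraint 2: D(X) = {3,4,5,6,7,9}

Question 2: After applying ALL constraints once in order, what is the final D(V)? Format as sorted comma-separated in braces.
Answer: {8,9}

Derivation:
Constraint 1 (W != X) on D(W)={3,4,7,8} D(X)={3,4,5,6,7,9}: no change
Constraint 2 (W != X) on D(W)={3,4,7,8} D(X)={3,4,5,6,7,9}: no change
Constraint 3 (X < U) on D(X)={3,4,5,6,7,9} D(U)={3,5,6,8}: X {3,4,5,6,7,9}->{3,4,5,6,7}; U {3,5,6,8}->{5,6,8}
Constraint 4 (U + X = V) on D(U)={5,6,8} D(X)={3,4,5,6,7} D(V)={4,5,6,7,8,9}: U {5,6,8}->{5,6}; X {3,4,5,6,7}->{3,4}; V {4,5,6,7,8,9}->{8,9}
So after all 4 constraints: D(V) = {8,9}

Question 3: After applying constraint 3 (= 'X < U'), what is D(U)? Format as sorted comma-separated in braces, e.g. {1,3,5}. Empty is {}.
Answer: {5,6,8}

Derivation:
Constraint 1 (W != X) on D(W)={3,4,7,8} D(X)={3,4,5,6,7,9}: no change
Constraint 2 (W != X) on D(W)={3,4,7,8} D(X)={3,4,5,6,7,9}: no change
Constraint 3 (X < U) on D(X)={3,4,5,6,7,9} D(U)={3,5,6,8}: X {3,4,5,6,7,9}->{3,4,5,6,7}; U {3,5,6,8}->{5,6,8}
So after constraint 3: D(U) = {5,6,8}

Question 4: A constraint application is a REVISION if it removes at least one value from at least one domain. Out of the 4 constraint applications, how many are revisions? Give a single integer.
Answer: 2

Derivation:
Constraint 1 (W != X) on D(W)={3,4,7,8} D(X)={3,4,5,6,7,9}: no change => not a revision
Constraint 2 (W != X) on D(W)={3,4,7,8} D(X)={3,4,5,6,7,9}: no change => not a revision
Constraint 3 (X < U) on D(X)={3,4,5,6,7,9} D(U)={3,5,6,8}: X {3,4,5,6,7,9}->{3,4,5,6,7}; U {3,5,6,8}->{5,6,8} => REVISION
Constraint 4 (U + X = V) on D(U)={5,6,8} D(X)={3,4,5,6,7} D(V)={4,5,6,7,8,9}: U {5,6,8}->{5,6}; X {3,4,5,6,7}->{3,4}; V {4,5,6,7,8,9}->{8,9} => REVISION
Total revisions = 2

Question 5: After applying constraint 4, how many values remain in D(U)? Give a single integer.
Answer: 2

Derivation:
Constraint 1 (W != X) on D(W)={3,4,7,8} D(X)={3,4,5,6,7,9}: no change
Constraint 2 (W != X) on D(W)={3,4,7,8} D(X)={3,4,5,6,7,9}: no change
Constraint 3 (X < U) on D(X)={3,4,5,6,7,9} D(U)={3,5,6,8}: X {3,4,5,6,7,9}->{3,4,5,6,7}; U {3,5,6,8}->{5,6,8}
Constraint 4 (U + X = V) on D(U)={5,6,8} D(X)={3,4,5,6,7} D(V)={4,5,6,7,8,9}: U {5,6,8}->{5,6}; X {3,4,5,6,7}->{3,4}; V {4,5,6,7,8,9}->{8,9}
So after constraint 4: D(U)={5,6}, size = 2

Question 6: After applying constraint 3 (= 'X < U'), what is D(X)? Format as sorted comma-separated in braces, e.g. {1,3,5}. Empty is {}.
Answer: {3,4,5,6,7}

Derivation:
Constraint 1 (W != X) on D(W)={3,4,7,8} D(X)={3,4,5,6,7,9}: no change
Constraint 2 (W != X) on D(W)={3,4,7,8} D(X)={3,4,5,6,7,9}: no change
Constraint 3 (X < U) on D(X)={3,4,5,6,7,9} D(U)={3,5,6,8}: X {3,4,5,6,7,9}->{3,4,5,6,7}; U {3,5,6,8}->{5,6,8}
So after constraint 3: D(X) = {3,4,5,6,7}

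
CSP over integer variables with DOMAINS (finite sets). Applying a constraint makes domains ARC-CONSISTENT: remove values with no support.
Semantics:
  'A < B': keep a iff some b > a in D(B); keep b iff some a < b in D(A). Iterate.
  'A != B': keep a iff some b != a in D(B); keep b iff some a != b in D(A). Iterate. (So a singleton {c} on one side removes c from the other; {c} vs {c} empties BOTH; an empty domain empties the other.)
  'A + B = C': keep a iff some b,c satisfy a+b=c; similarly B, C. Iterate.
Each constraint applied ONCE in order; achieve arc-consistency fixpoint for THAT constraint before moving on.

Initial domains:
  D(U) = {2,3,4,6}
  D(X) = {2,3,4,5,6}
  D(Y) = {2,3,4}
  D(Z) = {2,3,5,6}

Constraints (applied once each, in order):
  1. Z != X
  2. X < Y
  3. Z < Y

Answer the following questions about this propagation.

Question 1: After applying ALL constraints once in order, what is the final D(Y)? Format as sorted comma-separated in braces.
Answer: {3,4}

Derivation:
Constraint 1 (Z != X) on D(Z)={2,3,5,6} D(X)={2,3,4,5,6}: no change
Constraint 2 (X < Y) on D(X)={2,3,4,5,6} D(Y)={2,3,4}: X {2,3,4,5,6}->{2,3}; Y {2,3,4}->{3,4}
Constraint 3 (Z < Y) on D(Z)={2,3,5,6} D(Y)={3,4}: Z {2,3,5,6}->{2,3}
So after all 3 constraints: D(Y) = {3,4}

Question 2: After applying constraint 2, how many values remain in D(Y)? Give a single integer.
Constraint 1 (Z != X) on D(Z)={2,3,5,6} D(X)={2,3,4,5,6}: no change
Constraint 2 (X < Y) on D(X)={2,3,4,5,6} D(Y)={2,3,4}: X {2,3,4,5,6}->{2,3}; Y {2,3,4}->{3,4}
So after constraint 2: D(Y)={3,4}, size = 2

Answer: 2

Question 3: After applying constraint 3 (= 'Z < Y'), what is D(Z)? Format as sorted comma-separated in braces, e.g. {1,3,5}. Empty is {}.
Answer: {2,3}

Derivation:
Constraint 1 (Z != X) on D(Z)={2,3,5,6} D(X)={2,3,4,5,6}: no change
Constraint 2 (X < Y) on D(X)={2,3,4,5,6} D(Y)={2,3,4}: X {2,3,4,5,6}->{2,3}; Y {2,3,4}->{3,4}
Constraint 3 (Z < Y) on D(Z)={2,3,5,6} D(Y)={3,4}: Z {2,3,5,6}->{2,3}
So after constraint 3: D(Z) = {2,3}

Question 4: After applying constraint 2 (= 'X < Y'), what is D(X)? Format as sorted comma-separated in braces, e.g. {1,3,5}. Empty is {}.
Answer: {2,3}

Derivation:
Constraint 1 (Z != X) on D(Z)={2,3,5,6} D(X)={2,3,4,5,6}: no change
Constraint 2 (X < Y) on D(X)={2,3,4,5,6} D(Y)={2,3,4}: X {2,3,4,5,6}->{2,3}; Y {2,3,4}->{3,4}
So after constraint 2: D(X) = {2,3}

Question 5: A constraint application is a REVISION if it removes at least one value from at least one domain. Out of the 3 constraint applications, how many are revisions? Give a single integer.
Answer: 2

Derivation:
Constraint 1 (Z != X) on D(Z)={2,3,5,6} D(X)={2,3,4,5,6}: no change => not a revision
Constraint 2 (X < Y) on D(X)={2,3,4,5,6} D(Y)={2,3,4}: X {2,3,4,5,6}->{2,3}; Y {2,3,4}->{3,4} => REVISION
Constraint 3 (Z < Y) on D(Z)={2,3,5,6} D(Y)={3,4}: Z {2,3,5,6}->{2,3} => REVISION
Total revisions = 2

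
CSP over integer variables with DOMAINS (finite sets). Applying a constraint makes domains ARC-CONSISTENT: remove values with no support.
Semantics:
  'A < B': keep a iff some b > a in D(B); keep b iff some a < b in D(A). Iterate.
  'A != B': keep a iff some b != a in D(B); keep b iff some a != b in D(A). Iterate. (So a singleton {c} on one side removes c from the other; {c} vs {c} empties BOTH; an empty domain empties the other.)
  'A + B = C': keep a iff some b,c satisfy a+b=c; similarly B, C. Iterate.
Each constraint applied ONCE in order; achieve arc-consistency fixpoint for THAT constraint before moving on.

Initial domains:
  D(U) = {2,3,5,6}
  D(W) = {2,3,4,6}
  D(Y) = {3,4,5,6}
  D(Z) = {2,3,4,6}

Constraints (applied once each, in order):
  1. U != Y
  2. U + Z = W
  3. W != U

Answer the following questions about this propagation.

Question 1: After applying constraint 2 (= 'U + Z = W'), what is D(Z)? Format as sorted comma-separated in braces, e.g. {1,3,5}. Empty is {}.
Constraint 1 (U != Y) on D(U)={2,3,5,6} D(Y)={3,4,5,6}: no change
Constraint 2 (U + Z = W) on D(U)={2,3,5,6} D(Z)={2,3,4,6} D(W)={2,3,4,6}: U {2,3,5,6}->{2,3}; Z {2,3,4,6}->{2,3,4}; W {2,3,4,6}->{4,6}
So after constraint 2: D(Z) = {2,3,4}

Answer: {2,3,4}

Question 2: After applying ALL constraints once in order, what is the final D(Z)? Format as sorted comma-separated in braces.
Constraint 1 (U != Y) on D(U)={2,3,5,6} D(Y)={3,4,5,6}: no change
Constraint 2 (U + Z = W) on D(U)={2,3,5,6} D(Z)={2,3,4,6} D(W)={2,3,4,6}: U {2,3,5,6}->{2,3}; Z {2,3,4,6}->{2,3,4}; W {2,3,4,6}->{4,6}
Constraint 3 (W != U) on D(W)={4,6} D(U)={2,3}: no change
So after all 3 constraints: D(Z) = {2,3,4}

Answer: {2,3,4}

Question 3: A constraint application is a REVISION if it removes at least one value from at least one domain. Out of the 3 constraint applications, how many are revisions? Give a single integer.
Constraint 1 (U != Y) on D(U)={2,3,5,6} D(Y)={3,4,5,6}: no change => not a revision
Constraint 2 (U + Z = W) on D(U)={2,3,5,6} D(Z)={2,3,4,6} D(W)={2,3,4,6}: U {2,3,5,6}->{2,3}; Z {2,3,4,6}->{2,3,4}; W {2,3,4,6}->{4,6} => REVISION
Constraint 3 (W != U) on D(W)={4,6} D(U)={2,3}: no change => not a revision
Total revisions = 1

Answer: 1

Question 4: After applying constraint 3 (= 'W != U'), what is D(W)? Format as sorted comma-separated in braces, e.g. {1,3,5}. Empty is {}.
Constraint 1 (U != Y) on D(U)={2,3,5,6} D(Y)={3,4,5,6}: no change
Constraint 2 (U + Z = W) on D(U)={2,3,5,6} D(Z)={2,3,4,6} D(W)={2,3,4,6}: U {2,3,5,6}->{2,3}; Z {2,3,4,6}->{2,3,4}; W {2,3,4,6}->{4,6}
Constraint 3 (W != U) on D(W)={4,6} D(U)={2,3}: no change
So after constraint 3: D(W) = {4,6}

Answer: {4,6}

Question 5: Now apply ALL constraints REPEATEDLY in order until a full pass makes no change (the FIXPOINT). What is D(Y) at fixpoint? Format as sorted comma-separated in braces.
pass 0 (initial): D(Y)={3,4,5,6}
pass 1: U {2,3,5,6}->{2,3}; W {2,3,4,6}->{4,6}; Z {2,3,4,6}->{2,3,4}
pass 2: no change
Fixpoint after 2 passes: D(Y) = {3,4,5,6}

Answer: {3,4,5,6}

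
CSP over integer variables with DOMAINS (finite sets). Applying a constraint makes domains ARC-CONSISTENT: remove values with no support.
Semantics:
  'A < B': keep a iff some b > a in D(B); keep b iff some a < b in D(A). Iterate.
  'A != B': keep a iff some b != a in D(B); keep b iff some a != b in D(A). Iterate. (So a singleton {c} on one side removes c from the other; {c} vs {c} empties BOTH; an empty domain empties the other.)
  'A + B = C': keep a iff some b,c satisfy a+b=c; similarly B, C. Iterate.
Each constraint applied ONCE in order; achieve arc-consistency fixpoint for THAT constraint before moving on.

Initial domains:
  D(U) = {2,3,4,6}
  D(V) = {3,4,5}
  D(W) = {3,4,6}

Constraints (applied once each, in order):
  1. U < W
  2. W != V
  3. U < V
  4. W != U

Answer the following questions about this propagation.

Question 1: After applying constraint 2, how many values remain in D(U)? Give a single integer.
Constraint 1 (U < W) on D(U)={2,3,4,6} D(W)={3,4,6}: U {2,3,4,6}->{2,3,4}
Constraint 2 (W != V) on D(W)={3,4,6} D(V)={3,4,5}: no change
So after constraint 2: D(U)={2,3,4}, size = 3

Answer: 3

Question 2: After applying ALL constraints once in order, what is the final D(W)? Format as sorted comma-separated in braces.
Constraint 1 (U < W) on D(U)={2,3,4,6} D(W)={3,4,6}: U {2,3,4,6}->{2,3,4}
Constraint 2 (W != V) on D(W)={3,4,6} D(V)={3,4,5}: no change
Constraint 3 (U < V) on D(U)={2,3,4} D(V)={3,4,5}: no change
Constraint 4 (W != U) on D(W)={3,4,6} D(U)={2,3,4}: no change
So after all 4 constraints: D(W) = {3,4,6}

Answer: {3,4,6}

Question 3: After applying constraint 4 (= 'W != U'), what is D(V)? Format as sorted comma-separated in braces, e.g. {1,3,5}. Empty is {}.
Answer: {3,4,5}

Derivation:
Constraint 1 (U < W) on D(U)={2,3,4,6} D(W)={3,4,6}: U {2,3,4,6}->{2,3,4}
Constraint 2 (W != V) on D(W)={3,4,6} D(V)={3,4,5}: no change
Constraint 3 (U < V) on D(U)={2,3,4} D(V)={3,4,5}: no change
Constraint 4 (W != U) on D(W)={3,4,6} D(U)={2,3,4}: no change
So after constraint 4: D(V) = {3,4,5}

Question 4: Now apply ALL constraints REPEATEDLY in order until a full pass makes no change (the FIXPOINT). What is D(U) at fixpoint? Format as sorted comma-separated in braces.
Answer: {2,3,4}

Derivation:
pass 0 (initial): D(U)={2,3,4,6}
pass 1: U {2,3,4,6}->{2,3,4}
pass 2: no change
Fixpoint after 2 passes: D(U) = {2,3,4}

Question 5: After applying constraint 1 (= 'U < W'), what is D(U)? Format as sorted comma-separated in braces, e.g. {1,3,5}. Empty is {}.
Constraint 1 (U < W) on D(U)={2,3,4,6} D(W)={3,4,6}: U {2,3,4,6}->{2,3,4}
So after constraint 1: D(U) = {2,3,4}

Answer: {2,3,4}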